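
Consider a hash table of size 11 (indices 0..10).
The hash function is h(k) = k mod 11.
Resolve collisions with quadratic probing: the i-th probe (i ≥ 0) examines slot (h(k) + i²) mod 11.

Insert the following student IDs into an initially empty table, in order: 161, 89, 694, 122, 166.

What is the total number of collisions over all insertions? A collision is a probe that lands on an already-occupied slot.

6

161 hashes to 7; slot 7 is free => place at 7.
89 hashes to 1; slot 1 is free => place at 1.
694 hashes to 1; 1 taken => place at 2.
122 hashes to 1; 1,2 taken => place at 5.
166 hashes to 1; 1,2,5 taken => place at 10.
Table: [∅, 89, 694, ∅, ∅, 122, ∅, 161, ∅, ∅, 166]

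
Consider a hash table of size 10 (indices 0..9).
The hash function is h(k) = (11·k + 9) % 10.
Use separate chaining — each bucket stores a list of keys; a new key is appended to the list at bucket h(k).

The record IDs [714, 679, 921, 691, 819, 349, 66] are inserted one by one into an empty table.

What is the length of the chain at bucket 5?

Insert 714: h=3, bucket 3 empty -> new chain.
Insert 679: h=8, bucket 8 empty -> new chain.
Insert 921: h=0, bucket 0 empty -> new chain.
Insert 691: h=0, bucket 0 nonempty -> append to chain.
Insert 819: h=8, bucket 8 nonempty -> append to chain.
Insert 349: h=8, bucket 8 nonempty -> append to chain.
Insert 66: h=5, bucket 5 empty -> new chain.
Final buckets:
0: 921 -> 691
1: _
2: _
3: 714
4: _
5: 66
6: _
7: _
8: 679 -> 819 -> 349
9: _

1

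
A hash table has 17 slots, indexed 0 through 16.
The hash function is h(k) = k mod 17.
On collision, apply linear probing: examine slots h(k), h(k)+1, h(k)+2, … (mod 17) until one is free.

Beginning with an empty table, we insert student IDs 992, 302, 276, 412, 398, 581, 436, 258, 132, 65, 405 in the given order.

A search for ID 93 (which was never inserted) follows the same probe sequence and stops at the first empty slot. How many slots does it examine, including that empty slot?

Insert 992: h=6, slot 6 empty => index 6.
Insert 302: h=13, slot 13 empty => index 13.
Insert 276: h=4, slot 4 empty => index 4.
Insert 412: h=4, slot 4 occupied => index 5.
Insert 398: h=7, slot 7 empty => index 7.
Insert 581: h=3, slot 3 empty => index 3.
Insert 436: h=11, slot 11 empty => index 11.
Insert 258: h=3, slots 3,4,5,6,7 occupied => index 8.
Insert 132: h=13, slot 13 occupied => index 14.
Insert 65: h=14, slot 14 occupied => index 15.
Insert 405: h=14, slots 14,15 occupied => index 16.
Table: [_, _, _, 581, 276, 412, 992, 398, 258, _, _, 436, _, 302, 132, 65, 405]
Lookup 93: h=8, probe 8,9 → slot 9 empty, not found.

2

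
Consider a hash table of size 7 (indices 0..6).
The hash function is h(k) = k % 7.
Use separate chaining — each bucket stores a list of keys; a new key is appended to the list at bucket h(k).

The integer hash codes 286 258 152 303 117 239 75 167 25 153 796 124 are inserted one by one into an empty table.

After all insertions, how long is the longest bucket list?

5

Insert 286: h=6, bucket 6 empty → new chain.
Insert 258: h=6, bucket 6 nonempty → append to chain.
Insert 152: h=5, bucket 5 empty → new chain.
Insert 303: h=2, bucket 2 empty → new chain.
Insert 117: h=5, bucket 5 nonempty → append to chain.
Insert 239: h=1, bucket 1 empty → new chain.
Insert 75: h=5, bucket 5 nonempty → append to chain.
Insert 167: h=6, bucket 6 nonempty → append to chain.
Insert 25: h=4, bucket 4 empty → new chain.
Insert 153: h=6, bucket 6 nonempty → append to chain.
Insert 796: h=5, bucket 5 nonempty → append to chain.
Insert 124: h=5, bucket 5 nonempty → append to chain.
Final buckets:
0: .
1: 239
2: 303
3: .
4: 25
5: 152 -> 117 -> 75 -> 796 -> 124
6: 286 -> 258 -> 167 -> 153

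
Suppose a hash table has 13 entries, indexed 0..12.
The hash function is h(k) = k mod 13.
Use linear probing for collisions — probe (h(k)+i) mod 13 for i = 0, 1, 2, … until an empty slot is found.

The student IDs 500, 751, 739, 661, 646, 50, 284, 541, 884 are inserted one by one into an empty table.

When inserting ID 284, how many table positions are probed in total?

4

Insert 500: h=6, slot 6 empty -> index 6.
Insert 751: h=10, slot 10 empty -> index 10.
Insert 739: h=11, slot 11 empty -> index 11.
Insert 661: h=11, slot 11 occupied -> index 12.
Insert 646: h=9, slot 9 empty -> index 9.
Insert 50: h=11, slots 11,12 occupied -> index 0.
Insert 284: h=11, slots 11,12,0 occupied -> index 1.
Insert 541: h=8, slot 8 empty -> index 8.
Insert 884: h=0, slots 0,1 occupied -> index 2.
Table: [50, 284, 884, ., ., ., 500, ., 541, 646, 751, 739, 661]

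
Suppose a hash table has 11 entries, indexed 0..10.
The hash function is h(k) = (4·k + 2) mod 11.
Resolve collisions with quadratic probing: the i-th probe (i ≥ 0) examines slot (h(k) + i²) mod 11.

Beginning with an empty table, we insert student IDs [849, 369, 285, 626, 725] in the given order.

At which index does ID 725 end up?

849 hashes to 10; slot 10 is free → place at 10.
369 hashes to 4; slot 4 is free → place at 4.
285 hashes to 9; slot 9 is free → place at 9.
626 hashes to 9; 9,10 taken → place at 2.
725 hashes to 9; 9,10,2 taken → place at 7.
Table: [—, —, 626, —, 369, —, —, 725, —, 285, 849]

7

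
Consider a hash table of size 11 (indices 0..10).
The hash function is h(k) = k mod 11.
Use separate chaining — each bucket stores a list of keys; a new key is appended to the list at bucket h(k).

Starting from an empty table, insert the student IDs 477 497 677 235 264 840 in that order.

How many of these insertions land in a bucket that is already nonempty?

Insert 477: h=4, bucket 4 empty → new chain.
Insert 497: h=2, bucket 2 empty → new chain.
Insert 677: h=6, bucket 6 empty → new chain.
Insert 235: h=4, bucket 4 nonempty → append to chain.
Insert 264: h=0, bucket 0 empty → new chain.
Insert 840: h=4, bucket 4 nonempty → append to chain.
Final buckets:
0: 264
1: _
2: 497
3: _
4: 477 -> 235 -> 840
5: _
6: 677
7: _
8: _
9: _
10: _

2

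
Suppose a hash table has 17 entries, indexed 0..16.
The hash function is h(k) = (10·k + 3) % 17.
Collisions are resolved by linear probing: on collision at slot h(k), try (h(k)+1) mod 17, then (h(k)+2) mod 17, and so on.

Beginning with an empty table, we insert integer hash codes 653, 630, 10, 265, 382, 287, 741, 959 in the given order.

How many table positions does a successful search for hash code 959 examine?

653 hashes to 5; slot 5 is free => place at 5.
630 hashes to 13; slot 13 is free => place at 13.
10 hashes to 1; slot 1 is free => place at 1.
265 hashes to 1; 1 taken => place at 2.
382 hashes to 15; slot 15 is free => place at 15.
287 hashes to 0; slot 0 is free => place at 0.
741 hashes to 1; 1,2 taken => place at 3.
959 hashes to 5; 5 taken => place at 6.
Table: [287, 10, 265, 741, —, 653, 959, —, —, —, —, —, —, 630, —, 382, —]
Lookup 959: h=5, probe 5,6 → found at 6.

2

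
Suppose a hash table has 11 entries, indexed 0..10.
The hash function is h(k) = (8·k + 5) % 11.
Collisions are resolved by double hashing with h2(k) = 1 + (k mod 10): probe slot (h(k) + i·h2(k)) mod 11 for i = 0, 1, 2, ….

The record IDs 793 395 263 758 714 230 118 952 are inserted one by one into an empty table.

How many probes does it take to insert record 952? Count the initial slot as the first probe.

Insert 793: h=2, slot 2 empty -> index 2.
Insert 395: h=8, slot 8 empty -> index 8.
Insert 263: h=8, h2=4, slot 8 occupied -> index 1.
Insert 758: h=8, h2=9, slot 8 occupied -> index 6.
Insert 714: h=8, h2=5, slots 8,2 occupied -> index 7.
Insert 230: h=8, h2=1, slot 8 occupied -> index 9.
Insert 118: h=3, slot 3 empty -> index 3.
Insert 952: h=9, h2=3, slots 9,1 occupied -> index 4.
Table: [—, 263, 793, 118, 952, —, 758, 714, 395, 230, —]

3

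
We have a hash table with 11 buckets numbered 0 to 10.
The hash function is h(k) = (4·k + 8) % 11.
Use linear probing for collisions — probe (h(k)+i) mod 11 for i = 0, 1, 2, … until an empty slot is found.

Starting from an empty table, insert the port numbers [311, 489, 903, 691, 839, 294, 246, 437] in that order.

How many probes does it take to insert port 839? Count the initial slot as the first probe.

311: h=9 => slot 9
489: h=6 => slot 6
903: h=1 => slot 1
691: h=0 => slot 0
839: h=9, probe 9,10 => slot 10
294: h=7 => slot 7
246: h=2 => slot 2
437: h=7, probe 7,8 => slot 8
Table: [691, 903, 246, -, -, -, 489, 294, 437, 311, 839]

2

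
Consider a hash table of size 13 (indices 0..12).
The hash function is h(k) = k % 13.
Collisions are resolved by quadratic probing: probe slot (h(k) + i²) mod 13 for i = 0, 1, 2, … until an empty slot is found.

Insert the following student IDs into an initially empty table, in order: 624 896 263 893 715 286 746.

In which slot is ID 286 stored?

624 hashes to 0; slot 0 is free → place at 0.
896 hashes to 12; slot 12 is free → place at 12.
263 hashes to 3; slot 3 is free → place at 3.
893 hashes to 9; slot 9 is free → place at 9.
715 hashes to 0; 0 taken → place at 1.
286 hashes to 0; 0,1 taken → place at 4.
746 hashes to 5; slot 5 is free → place at 5.
Table: [624, 715, -, 263, 286, 746, -, -, -, 893, -, -, 896]

4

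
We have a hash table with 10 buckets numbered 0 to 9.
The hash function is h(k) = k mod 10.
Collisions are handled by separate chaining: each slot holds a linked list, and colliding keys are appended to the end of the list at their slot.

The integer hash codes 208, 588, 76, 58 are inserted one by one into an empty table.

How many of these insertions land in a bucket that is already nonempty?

Insert 208: h=8, bucket 8 empty -> new chain.
Insert 588: h=8, bucket 8 nonempty -> append to chain.
Insert 76: h=6, bucket 6 empty -> new chain.
Insert 58: h=8, bucket 8 nonempty -> append to chain.
Final buckets:
0: ∅
1: ∅
2: ∅
3: ∅
4: ∅
5: ∅
6: 76
7: ∅
8: 208 -> 588 -> 58
9: ∅

2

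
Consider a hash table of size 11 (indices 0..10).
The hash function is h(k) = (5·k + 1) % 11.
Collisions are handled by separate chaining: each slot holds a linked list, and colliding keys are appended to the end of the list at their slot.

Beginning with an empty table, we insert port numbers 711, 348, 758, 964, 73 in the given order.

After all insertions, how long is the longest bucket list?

4

Insert 711: h=3, bucket 3 empty → new chain.
Insert 348: h=3, bucket 3 nonempty → append to chain.
Insert 758: h=7, bucket 7 empty → new chain.
Insert 964: h=3, bucket 3 nonempty → append to chain.
Insert 73: h=3, bucket 3 nonempty → append to chain.
Final buckets:
0: .
1: .
2: .
3: 711 -> 348 -> 964 -> 73
4: .
5: .
6: .
7: 758
8: .
9: .
10: .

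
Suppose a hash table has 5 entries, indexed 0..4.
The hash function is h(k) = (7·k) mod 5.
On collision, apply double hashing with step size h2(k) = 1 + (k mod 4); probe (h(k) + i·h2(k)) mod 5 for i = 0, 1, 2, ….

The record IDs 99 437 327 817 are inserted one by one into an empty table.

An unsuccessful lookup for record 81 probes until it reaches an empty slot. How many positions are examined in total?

5

99 hashes to 3; slot 3 is free → place at 3.
437 hashes to 4; slot 4 is free → place at 4.
327 hashes to 4, h2=4; 4,3 taken → place at 2.
817 hashes to 4, h2=2; 4 taken → place at 1.
Table: [-, 817, 327, 99, 437]
Lookup 81: h=2, h2=2, probe 2,4,1,3,0 → slot 0 empty, not found.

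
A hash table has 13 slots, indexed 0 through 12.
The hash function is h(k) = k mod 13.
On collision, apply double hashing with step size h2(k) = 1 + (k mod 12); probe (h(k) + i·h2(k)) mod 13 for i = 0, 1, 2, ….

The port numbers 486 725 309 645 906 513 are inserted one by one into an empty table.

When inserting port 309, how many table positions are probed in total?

2

486 hashes to 5; slot 5 is free → place at 5.
725 hashes to 10; slot 10 is free → place at 10.
309 hashes to 10, h2=10; 10 taken → place at 7.
645 hashes to 8; slot 8 is free → place at 8.
906 hashes to 9; slot 9 is free → place at 9.
513 hashes to 6; slot 6 is free → place at 6.
Table: [—, —, —, —, —, 486, 513, 309, 645, 906, 725, —, —]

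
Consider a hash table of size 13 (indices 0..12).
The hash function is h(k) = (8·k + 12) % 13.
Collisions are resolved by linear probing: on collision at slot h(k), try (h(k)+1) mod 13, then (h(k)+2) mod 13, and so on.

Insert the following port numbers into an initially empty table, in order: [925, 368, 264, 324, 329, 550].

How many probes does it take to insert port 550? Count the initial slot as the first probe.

Insert 925: h=2, slot 2 empty → index 2.
Insert 368: h=5, slot 5 empty → index 5.
Insert 264: h=5, slot 5 occupied → index 6.
Insert 324: h=4, slot 4 empty → index 4.
Insert 329: h=5, slots 5,6 occupied → index 7.
Insert 550: h=5, slots 5,6,7 occupied → index 8.
Table: [_, _, 925, _, 324, 368, 264, 329, 550, _, _, _, _]

4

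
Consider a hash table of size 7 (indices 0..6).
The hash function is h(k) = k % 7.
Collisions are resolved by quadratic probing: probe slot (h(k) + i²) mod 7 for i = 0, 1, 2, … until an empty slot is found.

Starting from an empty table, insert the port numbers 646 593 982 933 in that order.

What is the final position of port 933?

6

646: h=2 -> slot 2
593: h=5 -> slot 5
982: h=2, probe 2,3 -> slot 3
933: h=2, probe 2,3,6 -> slot 6
Table: [., ., 646, 982, ., 593, 933]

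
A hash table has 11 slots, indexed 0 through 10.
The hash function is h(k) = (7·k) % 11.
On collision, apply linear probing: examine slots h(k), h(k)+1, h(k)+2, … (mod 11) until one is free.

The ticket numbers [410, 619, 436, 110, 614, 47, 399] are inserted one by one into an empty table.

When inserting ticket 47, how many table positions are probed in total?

Insert 410: h=10, slot 10 empty → index 10.
Insert 619: h=10, slot 10 occupied → index 0.
Insert 436: h=5, slot 5 empty → index 5.
Insert 110: h=0, slot 0 occupied → index 1.
Insert 614: h=8, slot 8 empty → index 8.
Insert 47: h=10, slots 10,0,1 occupied → index 2.
Insert 399: h=10, slots 10,0,1,2 occupied → index 3.
Table: [619, 110, 47, 399, —, 436, —, —, 614, —, 410]

4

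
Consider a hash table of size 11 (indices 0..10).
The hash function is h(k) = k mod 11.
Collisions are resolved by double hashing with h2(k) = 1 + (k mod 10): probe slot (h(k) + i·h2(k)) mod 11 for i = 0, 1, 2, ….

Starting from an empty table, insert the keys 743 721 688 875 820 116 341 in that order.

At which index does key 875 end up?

1

Insert 743: h=6, slot 6 empty → index 6.
Insert 721: h=6, h2=2, slot 6 occupied → index 8.
Insert 688: h=6, h2=9, slot 6 occupied → index 4.
Insert 875: h=6, h2=6, slot 6 occupied → index 1.
Insert 820: h=6, h2=1, slot 6 occupied → index 7.
Insert 116: h=6, h2=7, slot 6 occupied → index 2.
Insert 341: h=0, slot 0 empty → index 0.
Table: [341, 875, 116, -, 688, -, 743, 820, 721, -, -]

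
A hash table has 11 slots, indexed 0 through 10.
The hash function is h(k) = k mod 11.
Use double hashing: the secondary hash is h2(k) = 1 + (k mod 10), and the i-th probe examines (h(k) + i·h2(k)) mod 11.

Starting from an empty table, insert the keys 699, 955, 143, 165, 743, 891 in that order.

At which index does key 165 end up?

699 hashes to 6; slot 6 is free → place at 6.
955 hashes to 9; slot 9 is free → place at 9.
143 hashes to 0; slot 0 is free → place at 0.
165 hashes to 0, h2=6; 0,6 taken → place at 1.
743 hashes to 6, h2=4; 6 taken → place at 10.
891 hashes to 0, h2=2; 0 taken → place at 2.
Table: [143, 165, 891, ., ., ., 699, ., ., 955, 743]

1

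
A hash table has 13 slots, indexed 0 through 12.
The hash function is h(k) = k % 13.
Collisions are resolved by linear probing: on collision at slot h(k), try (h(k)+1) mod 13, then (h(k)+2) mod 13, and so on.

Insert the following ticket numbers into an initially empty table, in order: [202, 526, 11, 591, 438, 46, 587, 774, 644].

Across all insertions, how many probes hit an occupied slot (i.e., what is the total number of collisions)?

16

202 hashes to 7; slot 7 is free => place at 7.
526 hashes to 6; slot 6 is free => place at 6.
11 hashes to 11; slot 11 is free => place at 11.
591 hashes to 6; 6,7 taken => place at 8.
438 hashes to 9; slot 9 is free => place at 9.
46 hashes to 7; 7,8,9 taken => place at 10.
587 hashes to 2; slot 2 is free => place at 2.
774 hashes to 7; 7,8,9,10,11 taken => place at 12.
644 hashes to 7; 7,8,9,10,11,12 taken => place at 0.
Table: [644, ∅, 587, ∅, ∅, ∅, 526, 202, 591, 438, 46, 11, 774]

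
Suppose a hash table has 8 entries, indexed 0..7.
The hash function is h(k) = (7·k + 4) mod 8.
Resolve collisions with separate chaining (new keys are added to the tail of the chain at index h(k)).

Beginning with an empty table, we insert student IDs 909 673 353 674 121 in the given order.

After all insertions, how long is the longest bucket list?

3

Insert 909: h=7, bucket 7 empty → new chain.
Insert 673: h=3, bucket 3 empty → new chain.
Insert 353: h=3, bucket 3 nonempty → append to chain.
Insert 674: h=2, bucket 2 empty → new chain.
Insert 121: h=3, bucket 3 nonempty → append to chain.
Final buckets:
0: —
1: —
2: 674
3: 673 -> 353 -> 121
4: —
5: —
6: —
7: 909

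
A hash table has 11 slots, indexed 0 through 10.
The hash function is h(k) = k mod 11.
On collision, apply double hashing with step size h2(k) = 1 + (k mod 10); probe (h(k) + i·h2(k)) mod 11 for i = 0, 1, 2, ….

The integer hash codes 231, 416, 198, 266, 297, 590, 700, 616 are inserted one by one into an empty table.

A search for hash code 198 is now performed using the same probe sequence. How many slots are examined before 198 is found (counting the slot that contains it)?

231: h=0 -> slot 0
416: h=9 -> slot 9
198: h=0, h2=9, probe 0,9,7 -> slot 7
266: h=2 -> slot 2
297: h=0, h2=8, probe 0,8 -> slot 8
590: h=7, h2=1, probe 7,8,9,10 -> slot 10
700: h=7, h2=1, probe 7,8,9,10,0,1 -> slot 1
616: h=0, h2=7, probe 0,7,3 -> slot 3
Table: [231, 700, 266, 616, ., ., ., 198, 297, 416, 590]
Lookup 198: h=0, h2=9, probe 0,9,7 → found at 7.

3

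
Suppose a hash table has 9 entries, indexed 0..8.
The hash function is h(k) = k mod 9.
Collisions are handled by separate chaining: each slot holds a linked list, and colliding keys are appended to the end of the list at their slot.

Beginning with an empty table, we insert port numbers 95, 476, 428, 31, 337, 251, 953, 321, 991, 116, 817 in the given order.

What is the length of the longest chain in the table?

4

95 -> bucket 5
476 -> bucket 8
428 -> bucket 5 (collision)
31 -> bucket 4
337 -> bucket 4 (collision)
251 -> bucket 8 (collision)
953 -> bucket 8 (collision)
321 -> bucket 6
991 -> bucket 1
116 -> bucket 8 (collision)
817 -> bucket 7
Final buckets:
0: .
1: 991
2: .
3: .
4: 31 -> 337
5: 95 -> 428
6: 321
7: 817
8: 476 -> 251 -> 953 -> 116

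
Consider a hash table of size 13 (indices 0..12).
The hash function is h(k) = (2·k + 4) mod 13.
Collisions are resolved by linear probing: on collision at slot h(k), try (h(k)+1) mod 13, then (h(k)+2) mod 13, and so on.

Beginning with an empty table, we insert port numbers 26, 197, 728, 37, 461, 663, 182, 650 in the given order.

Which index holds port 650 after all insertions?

9

26 hashes to 4; slot 4 is free → place at 4.
197 hashes to 8; slot 8 is free → place at 8.
728 hashes to 4; 4 taken → place at 5.
37 hashes to 0; slot 0 is free → place at 0.
461 hashes to 3; slot 3 is free → place at 3.
663 hashes to 4; 4,5 taken → place at 6.
182 hashes to 4; 4,5,6 taken → place at 7.
650 hashes to 4; 4,5,6,7,8 taken → place at 9.
Table: [37, -, -, 461, 26, 728, 663, 182, 197, 650, -, -, -]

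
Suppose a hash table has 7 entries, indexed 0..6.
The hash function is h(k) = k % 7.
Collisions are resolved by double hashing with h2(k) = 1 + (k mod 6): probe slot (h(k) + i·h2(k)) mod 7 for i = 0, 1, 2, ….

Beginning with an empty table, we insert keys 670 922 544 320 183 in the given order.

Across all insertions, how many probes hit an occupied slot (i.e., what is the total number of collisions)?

670 hashes to 5; slot 5 is free => place at 5.
922 hashes to 5, h2=5; 5 taken => place at 3.
544 hashes to 5, h2=5; 5,3 taken => place at 1.
320 hashes to 5, h2=3; 5,1 taken => place at 4.
183 hashes to 1, h2=4; 1,5 taken => place at 2.
Table: [_, 544, 183, 922, 320, 670, _]

7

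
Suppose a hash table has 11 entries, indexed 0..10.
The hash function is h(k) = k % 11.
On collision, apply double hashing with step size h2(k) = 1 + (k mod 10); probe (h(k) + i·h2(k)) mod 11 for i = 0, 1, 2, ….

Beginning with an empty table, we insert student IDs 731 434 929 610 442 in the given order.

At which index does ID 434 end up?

731 hashes to 5; slot 5 is free -> place at 5.
434 hashes to 5, h2=5; 5 taken -> place at 10.
929 hashes to 5, h2=10; 5 taken -> place at 4.
610 hashes to 5, h2=1; 5 taken -> place at 6.
442 hashes to 2; slot 2 is free -> place at 2.
Table: [∅, ∅, 442, ∅, 929, 731, 610, ∅, ∅, ∅, 434]

10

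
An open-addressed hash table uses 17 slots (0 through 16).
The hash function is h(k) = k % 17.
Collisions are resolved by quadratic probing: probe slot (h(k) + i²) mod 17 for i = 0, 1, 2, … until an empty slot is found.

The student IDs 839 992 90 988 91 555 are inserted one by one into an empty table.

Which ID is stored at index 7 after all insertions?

992

Insert 839: h=6, slot 6 empty → index 6.
Insert 992: h=6, slot 6 occupied → index 7.
Insert 90: h=5, slot 5 empty → index 5.
Insert 988: h=2, slot 2 empty → index 2.
Insert 91: h=6, slots 6,7 occupied → index 10.
Insert 555: h=11, slot 11 empty → index 11.
Table: [∅, ∅, 988, ∅, ∅, 90, 839, 992, ∅, ∅, 91, 555, ∅, ∅, ∅, ∅, ∅]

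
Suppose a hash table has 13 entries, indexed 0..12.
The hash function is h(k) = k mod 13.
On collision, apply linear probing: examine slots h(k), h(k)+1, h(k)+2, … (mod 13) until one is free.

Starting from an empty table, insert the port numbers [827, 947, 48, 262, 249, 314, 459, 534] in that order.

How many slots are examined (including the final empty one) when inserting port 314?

3

827: h=8 -> slot 8
947: h=11 -> slot 11
48: h=9 -> slot 9
262: h=2 -> slot 2
249: h=2, probe 2,3 -> slot 3
314: h=2, probe 2,3,4 -> slot 4
459: h=4, probe 4,5 -> slot 5
534: h=1 -> slot 1
Table: [—, 534, 262, 249, 314, 459, —, —, 827, 48, —, 947, —]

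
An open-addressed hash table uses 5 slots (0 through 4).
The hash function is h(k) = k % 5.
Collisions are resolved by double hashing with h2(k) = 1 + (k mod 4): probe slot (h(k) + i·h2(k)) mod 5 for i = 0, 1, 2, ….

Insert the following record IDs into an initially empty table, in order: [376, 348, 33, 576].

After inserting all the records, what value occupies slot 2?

376 hashes to 1; slot 1 is free => place at 1.
348 hashes to 3; slot 3 is free => place at 3.
33 hashes to 3, h2=2; 3 taken => place at 0.
576 hashes to 1, h2=1; 1 taken => place at 2.
Table: [33, 376, 576, 348, —]

576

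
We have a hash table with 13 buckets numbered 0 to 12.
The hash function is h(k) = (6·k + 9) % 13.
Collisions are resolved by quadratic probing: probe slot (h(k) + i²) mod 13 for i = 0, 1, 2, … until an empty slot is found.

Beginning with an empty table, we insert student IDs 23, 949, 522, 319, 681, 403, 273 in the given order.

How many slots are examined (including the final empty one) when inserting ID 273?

23 hashes to 4; slot 4 is free -> place at 4.
949 hashes to 9; slot 9 is free -> place at 9.
522 hashes to 8; slot 8 is free -> place at 8.
319 hashes to 12; slot 12 is free -> place at 12.
681 hashes to 0; slot 0 is free -> place at 0.
403 hashes to 9; 9 taken -> place at 10.
273 hashes to 9; 9,10,0 taken -> place at 5.
Table: [681, -, -, -, 23, 273, -, -, 522, 949, 403, -, 319]

4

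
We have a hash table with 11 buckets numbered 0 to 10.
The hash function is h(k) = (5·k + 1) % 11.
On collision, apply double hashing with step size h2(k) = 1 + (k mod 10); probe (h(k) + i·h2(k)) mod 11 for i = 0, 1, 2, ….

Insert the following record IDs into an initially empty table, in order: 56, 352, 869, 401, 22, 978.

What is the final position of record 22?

Insert 56: h=6, slot 6 empty → index 6.
Insert 352: h=1, slot 1 empty → index 1.
Insert 869: h=1, h2=10, slot 1 occupied → index 0.
Insert 401: h=4, slot 4 empty → index 4.
Insert 22: h=1, h2=3, slots 1,4 occupied → index 7.
Insert 978: h=7, h2=9, slot 7 occupied → index 5.
Table: [869, 352, —, —, 401, 978, 56, 22, —, —, —]

7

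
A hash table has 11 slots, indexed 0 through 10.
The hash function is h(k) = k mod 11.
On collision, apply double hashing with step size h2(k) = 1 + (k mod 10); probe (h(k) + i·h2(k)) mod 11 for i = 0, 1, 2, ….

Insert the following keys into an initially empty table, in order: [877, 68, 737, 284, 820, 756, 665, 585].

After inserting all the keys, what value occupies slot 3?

585

Insert 877: h=8, slot 8 empty -> index 8.
Insert 68: h=2, slot 2 empty -> index 2.
Insert 737: h=0, slot 0 empty -> index 0.
Insert 284: h=9, slot 9 empty -> index 9.
Insert 820: h=6, slot 6 empty -> index 6.
Insert 756: h=8, h2=7, slot 8 occupied -> index 4.
Insert 665: h=5, slot 5 empty -> index 5.
Insert 585: h=2, h2=6, slots 2,8 occupied -> index 3.
Table: [737, —, 68, 585, 756, 665, 820, —, 877, 284, —]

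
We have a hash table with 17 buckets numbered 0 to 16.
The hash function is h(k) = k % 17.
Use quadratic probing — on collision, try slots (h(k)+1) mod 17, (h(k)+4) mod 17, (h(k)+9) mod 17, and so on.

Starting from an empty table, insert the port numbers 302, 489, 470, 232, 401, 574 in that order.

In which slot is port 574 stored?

0

302: h=13 → slot 13
489: h=13, probe 13,14 → slot 14
470: h=11 → slot 11
232: h=11, probe 11,12 → slot 12
401: h=10 → slot 10
574: h=13, probe 13,14,0 → slot 0
Table: [574, -, -, -, -, -, -, -, -, -, 401, 470, 232, 302, 489, -, -]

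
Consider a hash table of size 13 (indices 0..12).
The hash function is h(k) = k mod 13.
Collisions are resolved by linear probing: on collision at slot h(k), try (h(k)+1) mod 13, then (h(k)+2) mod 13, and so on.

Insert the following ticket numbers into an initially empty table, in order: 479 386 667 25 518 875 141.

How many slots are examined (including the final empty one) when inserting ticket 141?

4

479 hashes to 11; slot 11 is free → place at 11.
386 hashes to 9; slot 9 is free → place at 9.
667 hashes to 4; slot 4 is free → place at 4.
25 hashes to 12; slot 12 is free → place at 12.
518 hashes to 11; 11,12 taken → place at 0.
875 hashes to 4; 4 taken → place at 5.
141 hashes to 11; 11,12,0 taken → place at 1.
Table: [518, 141, ∅, ∅, 667, 875, ∅, ∅, ∅, 386, ∅, 479, 25]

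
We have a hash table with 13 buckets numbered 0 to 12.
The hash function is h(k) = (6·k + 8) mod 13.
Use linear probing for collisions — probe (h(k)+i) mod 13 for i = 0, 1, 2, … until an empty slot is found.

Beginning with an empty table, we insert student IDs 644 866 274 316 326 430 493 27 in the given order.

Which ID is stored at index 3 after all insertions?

430

Insert 644: h=11, slot 11 empty → index 11.
Insert 866: h=4, slot 4 empty → index 4.
Insert 274: h=1, slot 1 empty → index 1.
Insert 316: h=6, slot 6 empty → index 6.
Insert 326: h=1, slot 1 occupied → index 2.
Insert 430: h=1, slots 1,2 occupied → index 3.
Insert 493: h=2, slots 2,3,4 occupied → index 5.
Insert 27: h=1, slots 1,2,3,4,5,6 occupied → index 7.
Table: [—, 274, 326, 430, 866, 493, 316, 27, —, —, —, 644, —]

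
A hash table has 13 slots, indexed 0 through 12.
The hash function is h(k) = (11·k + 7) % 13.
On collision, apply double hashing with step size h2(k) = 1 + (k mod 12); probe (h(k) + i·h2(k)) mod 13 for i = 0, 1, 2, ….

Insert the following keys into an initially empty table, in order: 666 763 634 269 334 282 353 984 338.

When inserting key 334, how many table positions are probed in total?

666 hashes to 1; slot 1 is free -> place at 1.
763 hashes to 2; slot 2 is free -> place at 2.
634 hashes to 0; slot 0 is free -> place at 0.
269 hashes to 2, h2=6; 2 taken -> place at 8.
334 hashes to 2, h2=11; 2,0 taken -> place at 11.
282 hashes to 2, h2=7; 2 taken -> place at 9.
353 hashes to 3; slot 3 is free -> place at 3.
984 hashes to 2, h2=1; 2,3 taken -> place at 4.
338 hashes to 7; slot 7 is free -> place at 7.
Table: [634, 666, 763, 353, 984, ., ., 338, 269, 282, ., 334, .]

3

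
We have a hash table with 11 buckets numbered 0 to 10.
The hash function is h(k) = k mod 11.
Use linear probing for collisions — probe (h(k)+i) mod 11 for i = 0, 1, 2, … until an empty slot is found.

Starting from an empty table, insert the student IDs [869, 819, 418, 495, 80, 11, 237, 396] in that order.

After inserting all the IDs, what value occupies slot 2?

Insert 869: h=0, slot 0 empty → index 0.
Insert 819: h=5, slot 5 empty → index 5.
Insert 418: h=0, slot 0 occupied → index 1.
Insert 495: h=0, slots 0,1 occupied → index 2.
Insert 80: h=3, slot 3 empty → index 3.
Insert 11: h=0, slots 0,1,2,3 occupied → index 4.
Insert 237: h=6, slot 6 empty → index 6.
Insert 396: h=0, slots 0,1,2,3,4,5,6 occupied → index 7.
Table: [869, 418, 495, 80, 11, 819, 237, 396, —, —, —]

495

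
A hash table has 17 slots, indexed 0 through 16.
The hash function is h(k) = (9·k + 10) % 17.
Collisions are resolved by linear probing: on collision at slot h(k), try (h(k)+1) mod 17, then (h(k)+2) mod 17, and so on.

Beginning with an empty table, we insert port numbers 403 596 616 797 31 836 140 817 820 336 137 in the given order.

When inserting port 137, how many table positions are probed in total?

4

403 hashes to 16; slot 16 is free -> place at 16.
596 hashes to 2; slot 2 is free -> place at 2.
616 hashes to 12; slot 12 is free -> place at 12.
797 hashes to 9; slot 9 is free -> place at 9.
31 hashes to 0; slot 0 is free -> place at 0.
836 hashes to 3; slot 3 is free -> place at 3.
140 hashes to 12; 12 taken -> place at 13.
817 hashes to 2; 2,3 taken -> place at 4.
820 hashes to 12; 12,13 taken -> place at 14.
336 hashes to 8; slot 8 is free -> place at 8.
137 hashes to 2; 2,3,4 taken -> place at 5.
Table: [31, _, 596, 836, 817, 137, _, _, 336, 797, _, _, 616, 140, 820, _, 403]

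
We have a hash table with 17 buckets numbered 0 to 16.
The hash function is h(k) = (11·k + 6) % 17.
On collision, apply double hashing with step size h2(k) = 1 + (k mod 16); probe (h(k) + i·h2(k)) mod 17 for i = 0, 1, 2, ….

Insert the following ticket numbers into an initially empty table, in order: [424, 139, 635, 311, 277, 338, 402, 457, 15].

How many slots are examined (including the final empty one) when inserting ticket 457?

2

424 hashes to 12; slot 12 is free => place at 12.
139 hashes to 5; slot 5 is free => place at 5.
635 hashes to 4; slot 4 is free => place at 4.
311 hashes to 10; slot 10 is free => place at 10.
277 hashes to 10, h2=6; 10 taken => place at 16.
338 hashes to 1; slot 1 is free => place at 1.
402 hashes to 8; slot 8 is free => place at 8.
457 hashes to 1, h2=10; 1 taken => place at 11.
15 hashes to 1, h2=16; 1 taken => place at 0.
Table: [15, 338, _, _, 635, 139, _, _, 402, _, 311, 457, 424, _, _, _, 277]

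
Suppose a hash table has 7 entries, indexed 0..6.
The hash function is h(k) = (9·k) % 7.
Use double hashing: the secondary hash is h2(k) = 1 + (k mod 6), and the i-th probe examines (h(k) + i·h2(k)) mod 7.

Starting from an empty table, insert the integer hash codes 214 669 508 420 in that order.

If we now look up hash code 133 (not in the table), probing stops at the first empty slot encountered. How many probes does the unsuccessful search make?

2

214: h=1 -> slot 1
669: h=1, h2=4, probe 1,5 -> slot 5
508: h=1, h2=5, probe 1,6 -> slot 6
420: h=0 -> slot 0
Table: [420, 214, ∅, ∅, ∅, 669, 508]
Lookup 133: h=0, h2=2, probe 0,2 → slot 2 empty, not found.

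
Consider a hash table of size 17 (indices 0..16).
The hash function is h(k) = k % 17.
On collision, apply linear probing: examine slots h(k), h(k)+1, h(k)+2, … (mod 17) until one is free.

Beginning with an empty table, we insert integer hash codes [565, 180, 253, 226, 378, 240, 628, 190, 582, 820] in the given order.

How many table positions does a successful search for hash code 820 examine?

565 hashes to 4; slot 4 is free → place at 4.
180 hashes to 10; slot 10 is free → place at 10.
253 hashes to 15; slot 15 is free → place at 15.
226 hashes to 5; slot 5 is free → place at 5.
378 hashes to 4; 4,5 taken → place at 6.
240 hashes to 2; slot 2 is free → place at 2.
628 hashes to 16; slot 16 is free → place at 16.
190 hashes to 3; slot 3 is free → place at 3.
582 hashes to 4; 4,5,6 taken → place at 7.
820 hashes to 4; 4,5,6,7 taken → place at 8.
Table: [_, _, 240, 190, 565, 226, 378, 582, 820, _, 180, _, _, _, _, 253, 628]
Lookup 820: h=4, probe 4,5,6,7,8 → found at 8.

5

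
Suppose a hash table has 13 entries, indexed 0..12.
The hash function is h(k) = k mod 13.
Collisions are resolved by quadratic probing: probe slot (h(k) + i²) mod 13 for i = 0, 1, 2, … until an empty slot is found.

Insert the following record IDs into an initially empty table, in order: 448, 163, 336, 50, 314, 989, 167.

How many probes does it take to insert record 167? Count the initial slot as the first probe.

448 hashes to 6; slot 6 is free => place at 6.
163 hashes to 7; slot 7 is free => place at 7.
336 hashes to 11; slot 11 is free => place at 11.
50 hashes to 11; 11 taken => place at 12.
314 hashes to 2; slot 2 is free => place at 2.
989 hashes to 1; slot 1 is free => place at 1.
167 hashes to 11; 11,12,2,7,1 taken => place at 10.
Table: [—, 989, 314, —, —, —, 448, 163, —, —, 167, 336, 50]

6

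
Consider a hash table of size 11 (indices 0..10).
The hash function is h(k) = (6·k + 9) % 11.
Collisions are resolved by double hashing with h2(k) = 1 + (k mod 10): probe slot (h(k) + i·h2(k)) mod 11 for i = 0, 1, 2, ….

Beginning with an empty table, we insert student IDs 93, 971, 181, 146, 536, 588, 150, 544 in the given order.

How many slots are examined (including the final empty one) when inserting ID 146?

2

93 hashes to 6; slot 6 is free -> place at 6.
971 hashes to 5; slot 5 is free -> place at 5.
181 hashes to 6, h2=2; 6 taken -> place at 8.
146 hashes to 5, h2=7; 5 taken -> place at 1.
536 hashes to 2; slot 2 is free -> place at 2.
588 hashes to 6, h2=9; 6 taken -> place at 4.
150 hashes to 7; slot 7 is free -> place at 7.
544 hashes to 6, h2=5; 6 taken -> place at 0.
Table: [544, 146, 536, ∅, 588, 971, 93, 150, 181, ∅, ∅]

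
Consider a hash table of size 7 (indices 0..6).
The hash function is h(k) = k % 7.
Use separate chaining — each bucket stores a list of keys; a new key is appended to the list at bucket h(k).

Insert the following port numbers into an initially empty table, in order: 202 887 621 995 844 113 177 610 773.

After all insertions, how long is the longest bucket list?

Insert 202: h=6, bucket 6 empty -> new chain.
Insert 887: h=5, bucket 5 empty -> new chain.
Insert 621: h=5, bucket 5 nonempty -> append to chain.
Insert 995: h=1, bucket 1 empty -> new chain.
Insert 844: h=4, bucket 4 empty -> new chain.
Insert 113: h=1, bucket 1 nonempty -> append to chain.
Insert 177: h=2, bucket 2 empty -> new chain.
Insert 610: h=1, bucket 1 nonempty -> append to chain.
Insert 773: h=3, bucket 3 empty -> new chain.
Final buckets:
0: .
1: 995 -> 113 -> 610
2: 177
3: 773
4: 844
5: 887 -> 621
6: 202

3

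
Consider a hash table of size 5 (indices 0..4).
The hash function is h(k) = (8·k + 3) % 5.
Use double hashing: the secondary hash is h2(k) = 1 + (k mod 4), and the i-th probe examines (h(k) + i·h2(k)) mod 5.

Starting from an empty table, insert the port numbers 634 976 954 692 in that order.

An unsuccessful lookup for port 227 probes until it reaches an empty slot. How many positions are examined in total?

3

634 hashes to 0; slot 0 is free → place at 0.
976 hashes to 1; slot 1 is free → place at 1.
954 hashes to 0, h2=3; 0 taken → place at 3.
692 hashes to 4; slot 4 is free → place at 4.
Table: [634, 976, ∅, 954, 692]
Lookup 227: h=4, h2=4, probe 4,3,2 → slot 2 empty, not found.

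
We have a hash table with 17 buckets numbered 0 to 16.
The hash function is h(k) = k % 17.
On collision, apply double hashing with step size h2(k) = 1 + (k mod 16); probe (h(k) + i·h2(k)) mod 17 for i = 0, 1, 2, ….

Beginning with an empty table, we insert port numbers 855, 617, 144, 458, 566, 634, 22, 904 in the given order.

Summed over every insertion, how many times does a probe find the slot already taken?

6

Insert 855: h=5, slot 5 empty → index 5.
Insert 617: h=5, h2=10, slot 5 occupied → index 15.
Insert 144: h=8, slot 8 empty → index 8.
Insert 458: h=16, slot 16 empty → index 16.
Insert 566: h=5, h2=7, slot 5 occupied → index 12.
Insert 634: h=5, h2=11, slots 5,16 occupied → index 10.
Insert 22: h=5, h2=7, slots 5,12 occupied → index 2.
Insert 904: h=3, slot 3 empty → index 3.
Table: [., ., 22, 904, ., 855, ., ., 144, ., 634, ., 566, ., ., 617, 458]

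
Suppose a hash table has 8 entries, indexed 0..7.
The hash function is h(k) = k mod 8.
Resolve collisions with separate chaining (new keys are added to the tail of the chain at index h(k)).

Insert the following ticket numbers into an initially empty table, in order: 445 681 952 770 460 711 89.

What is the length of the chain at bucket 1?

2

445 -> bucket 5
681 -> bucket 1
952 -> bucket 0
770 -> bucket 2
460 -> bucket 4
711 -> bucket 7
89 -> bucket 1 (collision)
Final buckets:
0: 952
1: 681 -> 89
2: 770
3: ∅
4: 460
5: 445
6: ∅
7: 711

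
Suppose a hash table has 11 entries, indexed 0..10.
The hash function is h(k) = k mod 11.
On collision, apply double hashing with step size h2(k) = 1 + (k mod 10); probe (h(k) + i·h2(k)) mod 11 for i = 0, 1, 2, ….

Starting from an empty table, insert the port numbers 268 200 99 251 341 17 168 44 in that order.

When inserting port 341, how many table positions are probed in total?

268 hashes to 4; slot 4 is free -> place at 4.
200 hashes to 2; slot 2 is free -> place at 2.
99 hashes to 0; slot 0 is free -> place at 0.
251 hashes to 9; slot 9 is free -> place at 9.
341 hashes to 0, h2=2; 0,2,4 taken -> place at 6.
17 hashes to 6, h2=8; 6 taken -> place at 3.
168 hashes to 3, h2=9; 3 taken -> place at 1.
44 hashes to 0, h2=5; 0 taken -> place at 5.
Table: [99, 168, 200, 17, 268, 44, 341, ∅, ∅, 251, ∅]

4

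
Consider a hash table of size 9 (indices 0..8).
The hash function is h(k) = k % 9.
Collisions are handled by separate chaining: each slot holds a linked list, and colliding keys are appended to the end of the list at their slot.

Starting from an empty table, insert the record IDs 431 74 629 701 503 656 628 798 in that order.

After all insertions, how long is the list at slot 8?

431 -> bucket 8
74 -> bucket 2
629 -> bucket 8 (collision)
701 -> bucket 8 (collision)
503 -> bucket 8 (collision)
656 -> bucket 8 (collision)
628 -> bucket 7
798 -> bucket 6
Final buckets:
0: ∅
1: ∅
2: 74
3: ∅
4: ∅
5: ∅
6: 798
7: 628
8: 431 -> 629 -> 701 -> 503 -> 656

5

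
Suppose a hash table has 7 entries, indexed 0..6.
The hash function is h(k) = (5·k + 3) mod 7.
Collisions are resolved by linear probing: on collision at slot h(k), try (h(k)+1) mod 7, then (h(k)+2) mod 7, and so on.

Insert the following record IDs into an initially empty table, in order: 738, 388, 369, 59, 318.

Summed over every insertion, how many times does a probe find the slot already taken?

738: h=4 => slot 4
388: h=4, probe 4,5 => slot 5
369: h=0 => slot 0
59: h=4, probe 4,5,6 => slot 6
318: h=4, probe 4,5,6,0,1 => slot 1
Table: [369, 318, ., ., 738, 388, 59]

7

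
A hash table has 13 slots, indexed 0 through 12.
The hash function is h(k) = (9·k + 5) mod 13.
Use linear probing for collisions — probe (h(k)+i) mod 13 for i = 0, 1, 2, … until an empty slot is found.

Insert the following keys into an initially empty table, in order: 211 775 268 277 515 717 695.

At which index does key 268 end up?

211 hashes to 6; slot 6 is free => place at 6.
775 hashes to 12; slot 12 is free => place at 12.
268 hashes to 12; 12 taken => place at 0.
277 hashes to 2; slot 2 is free => place at 2.
515 hashes to 12; 12,0 taken => place at 1.
717 hashes to 10; slot 10 is free => place at 10.
695 hashes to 7; slot 7 is free => place at 7.
Table: [268, 515, 277, -, -, -, 211, 695, -, -, 717, -, 775]

0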